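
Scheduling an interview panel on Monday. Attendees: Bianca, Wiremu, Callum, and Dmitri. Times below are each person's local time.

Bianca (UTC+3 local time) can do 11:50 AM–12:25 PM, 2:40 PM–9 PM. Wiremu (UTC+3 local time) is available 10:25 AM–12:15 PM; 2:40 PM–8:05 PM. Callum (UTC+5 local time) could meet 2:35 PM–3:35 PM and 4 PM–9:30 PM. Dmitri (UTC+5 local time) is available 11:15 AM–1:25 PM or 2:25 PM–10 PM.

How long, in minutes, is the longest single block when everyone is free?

Bianca in UTC: 08:50-09:25, 11:40-18:00 (subtract 3h to convert from UTC+3).
Wiremu in UTC: 07:25-09:15, 11:40-17:05 (subtract 3h to convert from UTC+3).
Callum in UTC: 09:35-10:35, 11:00-16:30 (subtract 5h to convert from UTC+5).
Dmitri in UTC: 06:15-08:25, 09:25-17:00 (subtract 5h to convert from UTC+5).
Bianca ∩ Wiremu: 08:50-09:15, 11:40-17:05.
Bianca ∩ Wiremu ∩ Callum: 11:40-16:30.
Bianca ∩ Wiremu ∩ Callum ∩ Dmitri: 11:40-16:30.
Those are the intersection windows.
The longest is 11:40-16:30 at 290 minutes.

290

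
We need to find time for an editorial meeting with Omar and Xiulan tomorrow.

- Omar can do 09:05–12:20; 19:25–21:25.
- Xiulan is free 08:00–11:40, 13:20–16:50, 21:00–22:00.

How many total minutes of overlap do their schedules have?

Omar ∩ Xiulan: 09:05-11:40, 21:00-21:25.
Those are the intersection windows.
Summing the common windows: 155 + 25 = 180 minutes.

180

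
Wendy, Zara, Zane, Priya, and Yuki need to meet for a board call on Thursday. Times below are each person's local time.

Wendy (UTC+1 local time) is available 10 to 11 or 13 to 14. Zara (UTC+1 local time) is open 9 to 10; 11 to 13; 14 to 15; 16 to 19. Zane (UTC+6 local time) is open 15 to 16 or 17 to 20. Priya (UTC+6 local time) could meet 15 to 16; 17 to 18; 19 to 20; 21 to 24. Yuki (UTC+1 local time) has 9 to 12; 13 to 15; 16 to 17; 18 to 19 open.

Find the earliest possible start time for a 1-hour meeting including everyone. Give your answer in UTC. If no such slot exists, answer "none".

none

Wendy in UTC: 09:00-10:00, 12:00-13:00 (subtract 1h to convert from UTC+1).
Zara in UTC: 08:00-09:00, 10:00-12:00, 13:00-14:00, 15:00-18:00 (subtract 1h to convert from UTC+1).
Zane in UTC: 09:00-10:00, 11:00-14:00 (subtract 6h to convert from UTC+6).
Priya in UTC: 09:00-10:00, 11:00-12:00, 13:00-14:00, 15:00-18:00 (subtract 6h to convert from UTC+6).
Yuki in UTC: 08:00-11:00, 12:00-14:00, 15:00-16:00, 17:00-18:00 (subtract 1h to convert from UTC+1).
Wendy ∩ Zara: ∅.
Wendy ∩ Zara ∩ Zane: ∅.
Wendy ∩ Zara ∩ Zane ∩ Priya: ∅.
Wendy ∩ Zara ∩ Zane ∩ Priya ∩ Yuki: ∅.
There is no time when everyone is free.
No common window is at least 60 minutes long.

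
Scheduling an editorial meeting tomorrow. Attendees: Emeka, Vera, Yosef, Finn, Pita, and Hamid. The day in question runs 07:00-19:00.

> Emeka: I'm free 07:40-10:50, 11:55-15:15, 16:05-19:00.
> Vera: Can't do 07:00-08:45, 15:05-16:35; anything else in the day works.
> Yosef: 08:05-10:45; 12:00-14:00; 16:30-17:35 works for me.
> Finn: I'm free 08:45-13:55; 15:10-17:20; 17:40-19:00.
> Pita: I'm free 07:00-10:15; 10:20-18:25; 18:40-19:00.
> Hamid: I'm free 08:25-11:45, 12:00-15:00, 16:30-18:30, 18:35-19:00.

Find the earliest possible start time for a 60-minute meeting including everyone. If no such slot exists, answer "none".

08:45

Emeka free: 07:40-10:50, 11:55-15:15, 16:05-19:00.
Vera free: 08:45-15:05, 16:35-19:00 (invert busy blocks within the working day).
Yosef free: 08:05-10:45, 12:00-14:00, 16:30-17:35.
Finn free: 08:45-13:55, 15:10-17:20, 17:40-19:00.
Pita free: 07:00-10:15, 10:20-18:25, 18:40-19:00.
Hamid free: 08:25-11:45, 12:00-15:00, 16:30-18:30, 18:35-19:00.
Emeka ∩ Vera: 08:45-10:50, 11:55-15:05, 16:35-19:00.
Emeka ∩ Vera ∩ Yosef: 08:45-10:45, 12:00-14:00, 16:35-17:35.
Emeka ∩ Vera ∩ Yosef ∩ Finn: 08:45-10:45, 12:00-13:55, 16:35-17:20.
Emeka ∩ Vera ∩ Yosef ∩ Finn ∩ Pita: 08:45-10:15, 10:20-10:45, 12:00-13:55, 16:35-17:20.
Emeka ∩ Vera ∩ Yosef ∩ Finn ∩ Pita ∩ Hamid: 08:45-10:15, 10:20-10:45, 12:00-13:55, 16:35-17:20.
Those are the intersection windows.
The first common window of at least 60 minutes is 08:45-10:15, so the earliest start is 08:45.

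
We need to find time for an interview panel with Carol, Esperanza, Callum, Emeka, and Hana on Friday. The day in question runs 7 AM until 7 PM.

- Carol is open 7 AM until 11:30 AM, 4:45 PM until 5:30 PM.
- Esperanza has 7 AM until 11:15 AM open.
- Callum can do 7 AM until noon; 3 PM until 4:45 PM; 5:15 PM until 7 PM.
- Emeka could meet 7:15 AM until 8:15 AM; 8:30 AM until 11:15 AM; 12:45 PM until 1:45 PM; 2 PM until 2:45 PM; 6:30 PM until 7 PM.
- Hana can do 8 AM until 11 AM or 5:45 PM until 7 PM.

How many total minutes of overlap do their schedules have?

Carol ∩ Esperanza: 07:00-11:15.
Carol ∩ Esperanza ∩ Callum: 07:00-11:15.
Carol ∩ Esperanza ∩ Callum ∩ Emeka: 07:15-08:15, 08:30-11:15.
Carol ∩ Esperanza ∩ Callum ∩ Emeka ∩ Hana: 08:00-08:15, 08:30-11:00.
Summing the common windows: 15 + 150 = 165 minutes.

165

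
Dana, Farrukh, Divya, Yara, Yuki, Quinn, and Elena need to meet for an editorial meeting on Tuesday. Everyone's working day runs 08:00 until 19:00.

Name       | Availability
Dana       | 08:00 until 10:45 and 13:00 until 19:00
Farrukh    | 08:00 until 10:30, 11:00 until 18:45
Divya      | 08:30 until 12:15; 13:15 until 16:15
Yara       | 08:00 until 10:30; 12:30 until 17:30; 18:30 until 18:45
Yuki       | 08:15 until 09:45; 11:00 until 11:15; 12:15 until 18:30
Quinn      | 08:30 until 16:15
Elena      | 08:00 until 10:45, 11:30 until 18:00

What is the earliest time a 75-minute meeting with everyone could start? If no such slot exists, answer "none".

08:30

Dana ∩ Farrukh: 08:00-10:30, 13:00-18:45.
Dana ∩ Farrukh ∩ Divya: 08:30-10:30, 13:15-16:15.
Dana ∩ Farrukh ∩ Divya ∩ Yara: 08:30-10:30, 13:15-16:15.
Dana ∩ Farrukh ∩ Divya ∩ Yara ∩ Yuki: 08:30-09:45, 13:15-16:15.
Dana ∩ Farrukh ∩ Divya ∩ Yara ∩ Yuki ∩ Quinn: 08:30-09:45, 13:15-16:15.
Dana ∩ Farrukh ∩ Divya ∩ Yara ∩ Yuki ∩ Quinn ∩ Elena: 08:30-09:45, 13:15-16:15.
The first common window of at least 75 minutes is 08:30-09:45, so the earliest start is 08:30.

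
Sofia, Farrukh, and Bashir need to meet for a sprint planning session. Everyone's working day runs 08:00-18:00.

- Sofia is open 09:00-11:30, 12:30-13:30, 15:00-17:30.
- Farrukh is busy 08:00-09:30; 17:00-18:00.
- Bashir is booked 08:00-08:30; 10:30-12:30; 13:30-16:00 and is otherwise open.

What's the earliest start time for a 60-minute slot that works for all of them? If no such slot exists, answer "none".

09:30

Sofia free: 09:00-11:30, 12:30-13:30, 15:00-17:30.
Farrukh free: 09:30-17:00 (invert busy blocks within the working day).
Bashir free: 08:30-10:30, 12:30-13:30, 16:00-18:00 (invert busy blocks within the working day).
Sofia ∩ Farrukh: 09:30-11:30, 12:30-13:30, 15:00-17:00.
Sofia ∩ Farrukh ∩ Bashir: 09:30-10:30, 12:30-13:30, 16:00-17:00.
The first common window of at least 60 minutes is 09:30-10:30, so the earliest start is 09:30.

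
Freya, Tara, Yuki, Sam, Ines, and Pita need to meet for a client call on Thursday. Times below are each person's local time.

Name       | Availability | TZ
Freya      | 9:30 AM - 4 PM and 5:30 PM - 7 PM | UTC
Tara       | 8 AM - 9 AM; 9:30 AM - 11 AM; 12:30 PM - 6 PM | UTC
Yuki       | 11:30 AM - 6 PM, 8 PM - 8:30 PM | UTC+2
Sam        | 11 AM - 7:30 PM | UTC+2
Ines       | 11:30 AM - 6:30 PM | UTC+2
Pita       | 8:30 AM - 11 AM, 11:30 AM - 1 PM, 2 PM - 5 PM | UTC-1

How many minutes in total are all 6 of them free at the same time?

Freya in UTC: 09:30-16:00, 17:30-19:00.
Tara in UTC: 08:00-09:00, 09:30-11:00, 12:30-18:00.
Yuki in UTC: 09:30-16:00, 18:00-18:30 (subtract 2h to convert from UTC+2).
Sam in UTC: 09:00-17:30 (subtract 2h to convert from UTC+2).
Ines in UTC: 09:30-16:30 (subtract 2h to convert from UTC+2).
Pita in UTC: 09:30-12:00, 12:30-14:00, 15:00-18:00 (add 1h to convert from UTC-1).
Freya ∩ Tara: 09:30-11:00, 12:30-16:00, 17:30-18:00.
Freya ∩ Tara ∩ Yuki: 09:30-11:00, 12:30-16:00.
Freya ∩ Tara ∩ Yuki ∩ Sam: 09:30-11:00, 12:30-16:00.
Freya ∩ Tara ∩ Yuki ∩ Sam ∩ Ines: 09:30-11:00, 12:30-16:00.
Freya ∩ Tara ∩ Yuki ∩ Sam ∩ Ines ∩ Pita: 09:30-11:00, 12:30-14:00, 15:00-16:00.
Those are the intersection windows.
Summing the common windows: 90 + 90 + 60 = 240 minutes.

240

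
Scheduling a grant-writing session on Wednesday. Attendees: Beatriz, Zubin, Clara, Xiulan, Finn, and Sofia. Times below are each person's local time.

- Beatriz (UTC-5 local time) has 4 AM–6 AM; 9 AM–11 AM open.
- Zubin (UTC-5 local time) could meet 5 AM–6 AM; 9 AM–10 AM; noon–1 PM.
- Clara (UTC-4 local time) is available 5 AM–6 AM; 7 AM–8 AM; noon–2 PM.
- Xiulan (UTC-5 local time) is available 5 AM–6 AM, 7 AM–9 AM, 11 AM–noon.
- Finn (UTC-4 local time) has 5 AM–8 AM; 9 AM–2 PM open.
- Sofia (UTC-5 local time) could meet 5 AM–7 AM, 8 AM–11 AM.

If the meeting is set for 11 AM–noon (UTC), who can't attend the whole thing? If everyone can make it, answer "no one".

Beatriz, Xiulan, Zubin

Beatriz in UTC: 09:00-11:00, 14:00-16:00 (add 5h to convert from UTC-5).
Zubin in UTC: 10:00-11:00, 14:00-15:00, 17:00-18:00 (add 5h to convert from UTC-5).
Clara in UTC: 09:00-10:00, 11:00-12:00, 16:00-18:00 (add 4h to convert from UTC-4).
Xiulan in UTC: 10:00-11:00, 12:00-14:00, 16:00-17:00 (add 5h to convert from UTC-5).
Finn in UTC: 09:00-12:00, 13:00-18:00 (add 4h to convert from UTC-4).
Sofia in UTC: 10:00-12:00, 13:00-16:00 (add 5h to convert from UTC-5).
Beatriz: not fully free for 11:00-12:00. Zubin: not fully free for 11:00-12:00. Clara: free for 11:00-12:00. Xiulan: not fully free for 11:00-12:00. Finn: free for 11:00-12:00. Sofia: free for 11:00-12:00.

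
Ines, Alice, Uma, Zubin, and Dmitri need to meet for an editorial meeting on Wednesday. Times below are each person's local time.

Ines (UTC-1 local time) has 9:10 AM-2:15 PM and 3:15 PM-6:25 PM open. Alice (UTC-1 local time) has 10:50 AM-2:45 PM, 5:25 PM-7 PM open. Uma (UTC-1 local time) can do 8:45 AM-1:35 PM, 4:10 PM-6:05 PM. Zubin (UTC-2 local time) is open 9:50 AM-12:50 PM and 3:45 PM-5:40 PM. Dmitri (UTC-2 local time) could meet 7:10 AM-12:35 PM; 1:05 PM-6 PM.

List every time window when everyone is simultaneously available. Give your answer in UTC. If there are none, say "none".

Ines in UTC: 10:10-15:15, 16:15-19:25 (add 1h to convert from UTC-1).
Alice in UTC: 11:50-15:45, 18:25-20:00 (add 1h to convert from UTC-1).
Uma in UTC: 09:45-14:35, 17:10-19:05 (add 1h to convert from UTC-1).
Zubin in UTC: 11:50-14:50, 17:45-19:40 (add 2h to convert from UTC-2).
Dmitri in UTC: 09:10-14:35, 15:05-20:00 (add 2h to convert from UTC-2).
Ines ∩ Alice: 11:50-15:15, 18:25-19:25.
Ines ∩ Alice ∩ Uma: 11:50-14:35, 18:25-19:05.
Ines ∩ Alice ∩ Uma ∩ Zubin: 11:50-14:35, 18:25-19:05.
Ines ∩ Alice ∩ Uma ∩ Zubin ∩ Dmitri: 11:50-14:35, 18:25-19:05.

11:50-14:35, 18:25-19:05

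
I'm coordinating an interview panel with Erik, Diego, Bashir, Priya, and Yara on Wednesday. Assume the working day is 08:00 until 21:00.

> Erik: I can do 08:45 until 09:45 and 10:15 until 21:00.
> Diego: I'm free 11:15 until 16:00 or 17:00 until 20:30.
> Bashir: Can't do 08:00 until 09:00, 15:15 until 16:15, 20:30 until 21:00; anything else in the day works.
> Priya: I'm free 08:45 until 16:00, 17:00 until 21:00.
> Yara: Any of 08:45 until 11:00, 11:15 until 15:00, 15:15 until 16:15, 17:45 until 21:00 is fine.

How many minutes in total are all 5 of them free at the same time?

Erik free: 08:45-09:45, 10:15-21:00.
Diego free: 11:15-16:00, 17:00-20:30.
Bashir free: 09:00-15:15, 16:15-20:30 (invert busy blocks within the working day).
Priya free: 08:45-16:00, 17:00-21:00.
Yara free: 08:45-11:00, 11:15-15:00, 15:15-16:15, 17:45-21:00.
Erik ∩ Diego: 11:15-16:00, 17:00-20:30.
Erik ∩ Diego ∩ Bashir: 11:15-15:15, 17:00-20:30.
Erik ∩ Diego ∩ Bashir ∩ Priya: 11:15-15:15, 17:00-20:30.
Erik ∩ Diego ∩ Bashir ∩ Priya ∩ Yara: 11:15-15:00, 17:45-20:30.
So the common availability across everyone is 11:15-15:00, 17:45-20:30.
Summing the common windows: 225 + 165 = 390 minutes.

390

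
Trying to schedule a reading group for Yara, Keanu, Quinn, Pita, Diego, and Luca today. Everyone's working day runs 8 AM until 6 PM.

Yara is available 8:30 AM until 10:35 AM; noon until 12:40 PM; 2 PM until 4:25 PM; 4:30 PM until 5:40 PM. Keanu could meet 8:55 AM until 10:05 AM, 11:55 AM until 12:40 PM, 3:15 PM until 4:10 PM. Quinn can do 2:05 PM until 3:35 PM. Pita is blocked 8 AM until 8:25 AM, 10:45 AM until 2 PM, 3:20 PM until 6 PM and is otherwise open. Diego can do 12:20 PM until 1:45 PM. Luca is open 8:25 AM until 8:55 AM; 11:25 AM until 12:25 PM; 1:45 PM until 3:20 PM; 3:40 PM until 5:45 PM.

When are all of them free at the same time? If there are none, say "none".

Yara free: 08:30-10:35, 12:00-12:40, 14:00-16:25, 16:30-17:40.
Keanu free: 08:55-10:05, 11:55-12:40, 15:15-16:10.
Quinn free: 14:05-15:35.
Pita free: 08:25-10:45, 14:00-15:20 (invert busy blocks within the working day).
Diego free: 12:20-13:45.
Luca free: 08:25-08:55, 11:25-12:25, 13:45-15:20, 15:40-17:45.
Yara ∩ Keanu: 08:55-10:05, 12:00-12:40, 15:15-16:10.
Yara ∩ Keanu ∩ Quinn: 15:15-15:35.
Yara ∩ Keanu ∩ Quinn ∩ Pita: 15:15-15:20.
Yara ∩ Keanu ∩ Quinn ∩ Pita ∩ Diego: ∅.
Yara ∩ Keanu ∩ Quinn ∩ Pita ∩ Diego ∩ Luca: ∅.
There is no time when everyone is free.

none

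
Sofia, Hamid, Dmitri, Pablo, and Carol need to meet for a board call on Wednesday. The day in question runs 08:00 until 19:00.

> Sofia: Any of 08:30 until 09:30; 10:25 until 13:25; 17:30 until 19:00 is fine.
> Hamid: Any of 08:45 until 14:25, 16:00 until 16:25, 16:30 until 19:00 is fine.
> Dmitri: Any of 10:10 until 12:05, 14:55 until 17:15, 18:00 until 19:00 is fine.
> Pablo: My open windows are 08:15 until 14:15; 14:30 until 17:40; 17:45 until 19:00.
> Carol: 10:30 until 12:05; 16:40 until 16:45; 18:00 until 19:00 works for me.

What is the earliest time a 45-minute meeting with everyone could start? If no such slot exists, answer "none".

Sofia ∩ Hamid: 08:45-09:30, 10:25-13:25, 17:30-19:00.
Sofia ∩ Hamid ∩ Dmitri: 10:25-12:05, 18:00-19:00.
Sofia ∩ Hamid ∩ Dmitri ∩ Pablo: 10:25-12:05, 18:00-19:00.
Sofia ∩ Hamid ∩ Dmitri ∩ Pablo ∩ Carol: 10:30-12:05, 18:00-19:00.
The first common window of at least 45 minutes is 10:30-12:05, so the earliest start is 10:30.

10:30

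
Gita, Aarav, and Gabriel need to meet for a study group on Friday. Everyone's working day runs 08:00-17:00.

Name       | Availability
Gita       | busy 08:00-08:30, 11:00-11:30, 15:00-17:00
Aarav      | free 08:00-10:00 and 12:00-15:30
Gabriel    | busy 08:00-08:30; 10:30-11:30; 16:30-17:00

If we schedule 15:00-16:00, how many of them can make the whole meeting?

1

Gita free: 08:30-11:00, 11:30-15:00 (invert busy blocks within the working day).
Aarav free: 08:00-10:00, 12:00-15:30.
Gabriel free: 08:30-10:30, 11:30-16:30 (invert busy blocks within the working day).
Gabriel can make the full 15:00-16:00 slot — that's 1.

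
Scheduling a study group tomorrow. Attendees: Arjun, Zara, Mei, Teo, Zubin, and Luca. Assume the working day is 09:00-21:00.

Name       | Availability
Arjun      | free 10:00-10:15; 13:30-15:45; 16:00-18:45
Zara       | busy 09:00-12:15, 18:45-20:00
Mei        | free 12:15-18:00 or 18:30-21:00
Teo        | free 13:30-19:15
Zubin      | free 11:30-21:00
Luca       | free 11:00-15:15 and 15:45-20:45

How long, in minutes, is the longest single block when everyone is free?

120

Arjun free: 10:00-10:15, 13:30-15:45, 16:00-18:45.
Zara free: 12:15-18:45, 20:00-21:00 (invert busy blocks within the working day).
Mei free: 12:15-18:00, 18:30-21:00.
Teo free: 13:30-19:15.
Zubin free: 11:30-21:00.
Luca free: 11:00-15:15, 15:45-20:45.
Arjun ∩ Zara: 13:30-15:45, 16:00-18:45.
Arjun ∩ Zara ∩ Mei: 13:30-15:45, 16:00-18:00, 18:30-18:45.
Arjun ∩ Zara ∩ Mei ∩ Teo: 13:30-15:45, 16:00-18:00, 18:30-18:45.
Arjun ∩ Zara ∩ Mei ∩ Teo ∩ Zubin: 13:30-15:45, 16:00-18:00, 18:30-18:45.
Arjun ∩ Zara ∩ Mei ∩ Teo ∩ Zubin ∩ Luca: 13:30-15:15, 16:00-18:00, 18:30-18:45.
The longest is 16:00-18:00 at 120 minutes.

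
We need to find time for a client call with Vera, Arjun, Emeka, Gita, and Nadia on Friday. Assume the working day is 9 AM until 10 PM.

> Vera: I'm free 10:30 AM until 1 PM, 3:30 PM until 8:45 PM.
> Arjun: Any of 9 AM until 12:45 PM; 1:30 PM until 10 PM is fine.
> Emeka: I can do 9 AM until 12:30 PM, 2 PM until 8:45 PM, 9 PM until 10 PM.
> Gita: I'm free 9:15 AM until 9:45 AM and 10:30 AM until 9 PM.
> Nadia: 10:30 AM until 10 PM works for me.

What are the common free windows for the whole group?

10:30-12:30, 15:30-20:45

Vera ∩ Arjun: 10:30-12:45, 15:30-20:45.
Vera ∩ Arjun ∩ Emeka: 10:30-12:30, 15:30-20:45.
Vera ∩ Arjun ∩ Emeka ∩ Gita: 10:30-12:30, 15:30-20:45.
Vera ∩ Arjun ∩ Emeka ∩ Gita ∩ Nadia: 10:30-12:30, 15:30-20:45.
Those are the intersection windows.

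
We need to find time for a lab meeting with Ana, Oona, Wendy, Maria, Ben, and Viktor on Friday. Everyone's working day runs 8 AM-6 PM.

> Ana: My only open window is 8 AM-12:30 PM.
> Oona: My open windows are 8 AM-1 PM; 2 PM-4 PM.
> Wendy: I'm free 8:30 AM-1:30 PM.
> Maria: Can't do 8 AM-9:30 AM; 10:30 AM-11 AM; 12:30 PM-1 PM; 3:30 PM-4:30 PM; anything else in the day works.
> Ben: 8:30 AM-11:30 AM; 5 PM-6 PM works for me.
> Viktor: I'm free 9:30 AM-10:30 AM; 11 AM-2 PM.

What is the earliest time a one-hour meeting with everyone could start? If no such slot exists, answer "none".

Ana free: 08:00-12:30.
Oona free: 08:00-13:00, 14:00-16:00.
Wendy free: 08:30-13:30.
Maria free: 09:30-10:30, 11:00-12:30, 13:00-15:30, 16:30-18:00 (invert busy blocks within the working day).
Ben free: 08:30-11:30, 17:00-18:00.
Viktor free: 09:30-10:30, 11:00-14:00.
Ana ∩ Oona: 08:00-12:30.
Ana ∩ Oona ∩ Wendy: 08:30-12:30.
Ana ∩ Oona ∩ Wendy ∩ Maria: 09:30-10:30, 11:00-12:30.
Ana ∩ Oona ∩ Wendy ∩ Maria ∩ Ben: 09:30-10:30, 11:00-11:30.
Ana ∩ Oona ∩ Wendy ∩ Maria ∩ Ben ∩ Viktor: 09:30-10:30, 11:00-11:30.
The first common window of at least 60 minutes is 09:30-10:30, so the earliest start is 09:30.

09:30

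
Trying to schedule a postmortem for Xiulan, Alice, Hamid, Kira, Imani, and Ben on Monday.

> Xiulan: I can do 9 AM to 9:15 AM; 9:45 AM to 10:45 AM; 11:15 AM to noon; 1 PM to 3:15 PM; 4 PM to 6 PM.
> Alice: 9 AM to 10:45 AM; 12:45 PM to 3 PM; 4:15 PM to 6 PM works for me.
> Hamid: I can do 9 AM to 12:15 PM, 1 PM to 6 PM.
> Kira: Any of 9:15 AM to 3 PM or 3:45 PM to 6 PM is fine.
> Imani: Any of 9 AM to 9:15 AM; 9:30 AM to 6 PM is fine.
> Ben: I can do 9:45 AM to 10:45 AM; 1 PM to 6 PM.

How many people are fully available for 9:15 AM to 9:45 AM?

3

Alice, Hamid, and Kira can make the full 09:15-09:45 slot — that's 3.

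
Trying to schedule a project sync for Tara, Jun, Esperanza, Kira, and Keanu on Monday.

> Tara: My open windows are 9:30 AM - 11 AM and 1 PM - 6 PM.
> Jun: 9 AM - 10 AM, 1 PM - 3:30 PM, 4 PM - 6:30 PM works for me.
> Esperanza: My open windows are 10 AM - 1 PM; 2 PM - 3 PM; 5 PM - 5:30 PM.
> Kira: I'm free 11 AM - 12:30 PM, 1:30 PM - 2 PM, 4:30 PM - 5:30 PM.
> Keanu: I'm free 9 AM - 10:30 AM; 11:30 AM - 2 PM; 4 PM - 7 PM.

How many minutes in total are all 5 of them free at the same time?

Tara ∩ Jun: 09:30-10:00, 13:00-15:30, 16:00-18:00.
Tara ∩ Jun ∩ Esperanza: 14:00-15:00, 17:00-17:30.
Tara ∩ Jun ∩ Esperanza ∩ Kira: 17:00-17:30.
Tara ∩ Jun ∩ Esperanza ∩ Kira ∩ Keanu: 17:00-17:30.
That's a single block of 30 minutes.

30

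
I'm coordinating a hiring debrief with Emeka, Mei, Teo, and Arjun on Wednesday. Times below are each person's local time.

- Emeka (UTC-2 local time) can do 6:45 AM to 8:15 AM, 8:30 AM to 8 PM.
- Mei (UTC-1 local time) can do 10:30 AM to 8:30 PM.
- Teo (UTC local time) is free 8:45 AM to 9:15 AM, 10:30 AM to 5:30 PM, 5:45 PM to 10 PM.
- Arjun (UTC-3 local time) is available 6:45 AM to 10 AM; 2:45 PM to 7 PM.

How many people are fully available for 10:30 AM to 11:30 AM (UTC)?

3

Emeka in UTC: 08:45-10:15, 10:30-22:00 (add 2h to convert from UTC-2).
Mei in UTC: 11:30-21:30 (add 1h to convert from UTC-1).
Teo in UTC: 08:45-09:15, 10:30-17:30, 17:45-22:00.
Arjun in UTC: 09:45-13:00, 17:45-22:00 (add 3h to convert from UTC-3).
Emeka, Teo, and Arjun can make the full 10:30-11:30 slot — that's 3.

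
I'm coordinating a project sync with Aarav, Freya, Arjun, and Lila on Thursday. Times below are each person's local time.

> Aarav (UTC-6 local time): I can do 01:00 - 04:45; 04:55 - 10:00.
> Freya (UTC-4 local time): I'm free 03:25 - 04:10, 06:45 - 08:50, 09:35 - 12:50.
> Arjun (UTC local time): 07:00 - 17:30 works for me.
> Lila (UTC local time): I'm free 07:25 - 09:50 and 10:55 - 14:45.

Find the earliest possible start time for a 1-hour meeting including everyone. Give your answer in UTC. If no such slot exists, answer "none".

Aarav in UTC: 07:00-10:45, 10:55-16:00 (add 6h to convert from UTC-6).
Freya in UTC: 07:25-08:10, 10:45-12:50, 13:35-16:50 (add 4h to convert from UTC-4).
Arjun in UTC: 07:00-17:30.
Lila in UTC: 07:25-09:50, 10:55-14:45.
Aarav ∩ Freya: 07:25-08:10, 10:55-12:50, 13:35-16:00.
Aarav ∩ Freya ∩ Arjun: 07:25-08:10, 10:55-12:50, 13:35-16:00.
Aarav ∩ Freya ∩ Arjun ∩ Lila: 07:25-08:10, 10:55-12:50, 13:35-14:45.
Those are the intersection windows.
The first common window of at least 60 minutes is 10:55-12:50, so the earliest start is 10:55.

10:55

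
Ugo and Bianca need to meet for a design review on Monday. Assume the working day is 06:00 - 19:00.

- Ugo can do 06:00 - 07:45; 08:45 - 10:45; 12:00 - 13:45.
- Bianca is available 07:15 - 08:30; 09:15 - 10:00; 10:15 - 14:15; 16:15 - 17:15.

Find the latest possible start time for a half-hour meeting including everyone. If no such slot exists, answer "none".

Ugo ∩ Bianca: 07:15-07:45, 09:15-10:00, 10:15-10:45, 12:00-13:45.
So the common availability across everyone is 07:15-07:45, 09:15-10:00, 10:15-10:45, 12:00-13:45.
The last common window of at least 30 minutes is 12:00-13:45; a 30-minute meeting can start as late as 13:15 and still end by 13:45.

13:15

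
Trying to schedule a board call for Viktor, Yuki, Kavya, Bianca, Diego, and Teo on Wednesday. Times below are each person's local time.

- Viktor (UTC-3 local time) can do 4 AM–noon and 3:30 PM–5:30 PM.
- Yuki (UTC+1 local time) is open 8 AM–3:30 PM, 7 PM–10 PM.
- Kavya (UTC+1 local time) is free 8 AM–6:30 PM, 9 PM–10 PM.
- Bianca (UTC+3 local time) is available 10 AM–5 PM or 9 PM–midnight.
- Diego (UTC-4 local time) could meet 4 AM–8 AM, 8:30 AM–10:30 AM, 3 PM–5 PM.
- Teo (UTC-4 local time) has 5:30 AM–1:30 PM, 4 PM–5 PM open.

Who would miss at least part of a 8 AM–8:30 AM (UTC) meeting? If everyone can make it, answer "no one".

Viktor in UTC: 07:00-15:00, 18:30-20:30 (add 3h to convert from UTC-3).
Yuki in UTC: 07:00-14:30, 18:00-21:00 (subtract 1h to convert from UTC+1).
Kavya in UTC: 07:00-17:30, 20:00-21:00 (subtract 1h to convert from UTC+1).
Bianca in UTC: 07:00-14:00, 18:00-21:00 (subtract 3h to convert from UTC+3).
Diego in UTC: 08:00-12:00, 12:30-14:30, 19:00-21:00 (add 4h to convert from UTC-4).
Teo in UTC: 09:30-17:30, 20:00-21:00 (add 4h to convert from UTC-4).
Viktor: free for 08:00-08:30. Yuki: free for 08:00-08:30. Kavya: free for 08:00-08:30. Bianca: free for 08:00-08:30. Diego: free for 08:00-08:30. Teo: not fully free for 08:00-08:30.

Teo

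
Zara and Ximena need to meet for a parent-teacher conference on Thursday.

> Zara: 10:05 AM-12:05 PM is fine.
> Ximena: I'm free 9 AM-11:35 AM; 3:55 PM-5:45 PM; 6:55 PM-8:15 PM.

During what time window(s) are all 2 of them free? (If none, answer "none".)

Zara ∩ Ximena: 10:05-11:35.

10:05-11:35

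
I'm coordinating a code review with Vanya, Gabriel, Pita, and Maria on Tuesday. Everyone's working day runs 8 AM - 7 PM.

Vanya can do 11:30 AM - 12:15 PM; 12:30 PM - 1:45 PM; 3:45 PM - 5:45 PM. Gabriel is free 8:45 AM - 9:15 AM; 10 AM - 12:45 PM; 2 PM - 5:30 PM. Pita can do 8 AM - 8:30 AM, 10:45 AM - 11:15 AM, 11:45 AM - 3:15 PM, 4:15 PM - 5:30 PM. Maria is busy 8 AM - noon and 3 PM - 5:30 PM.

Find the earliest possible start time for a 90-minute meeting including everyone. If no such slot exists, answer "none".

none

Vanya free: 11:30-12:15, 12:30-13:45, 15:45-17:45.
Gabriel free: 08:45-09:15, 10:00-12:45, 14:00-17:30.
Pita free: 08:00-08:30, 10:45-11:15, 11:45-15:15, 16:15-17:30.
Maria free: 12:00-15:00, 17:30-19:00 (invert busy blocks within the working day).
Vanya ∩ Gabriel: 11:30-12:15, 12:30-12:45, 15:45-17:30.
Vanya ∩ Gabriel ∩ Pita: 11:45-12:15, 12:30-12:45, 16:15-17:30.
Vanya ∩ Gabriel ∩ Pita ∩ Maria: 12:00-12:15, 12:30-12:45.
No common window is at least 90 minutes long.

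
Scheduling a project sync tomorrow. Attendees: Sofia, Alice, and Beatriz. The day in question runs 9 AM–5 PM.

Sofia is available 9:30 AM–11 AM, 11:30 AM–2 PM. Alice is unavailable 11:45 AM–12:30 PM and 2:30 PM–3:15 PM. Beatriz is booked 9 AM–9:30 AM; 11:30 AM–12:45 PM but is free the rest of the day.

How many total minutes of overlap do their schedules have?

165

Sofia free: 09:30-11:00, 11:30-14:00.
Alice free: 09:00-11:45, 12:30-14:30, 15:15-17:00 (invert busy blocks within the working day).
Beatriz free: 09:30-11:30, 12:45-17:00 (invert busy blocks within the working day).
Sofia ∩ Alice: 09:30-11:00, 11:30-11:45, 12:30-14:00.
Sofia ∩ Alice ∩ Beatriz: 09:30-11:00, 12:45-14:00.
Those are the intersection windows.
Summing the common windows: 90 + 75 = 165 minutes.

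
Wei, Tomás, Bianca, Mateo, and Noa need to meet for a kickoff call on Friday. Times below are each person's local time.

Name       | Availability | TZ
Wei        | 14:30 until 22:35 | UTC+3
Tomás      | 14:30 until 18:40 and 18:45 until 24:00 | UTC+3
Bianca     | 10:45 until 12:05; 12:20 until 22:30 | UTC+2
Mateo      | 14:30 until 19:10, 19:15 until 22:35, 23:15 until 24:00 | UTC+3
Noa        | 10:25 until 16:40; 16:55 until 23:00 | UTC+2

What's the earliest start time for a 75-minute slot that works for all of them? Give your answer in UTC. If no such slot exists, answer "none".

Wei in UTC: 11:30-19:35 (subtract 3h to convert from UTC+3).
Tomás in UTC: 11:30-15:40, 15:45-21:00 (subtract 3h to convert from UTC+3).
Bianca in UTC: 08:45-10:05, 10:20-20:30 (subtract 2h to convert from UTC+2).
Mateo in UTC: 11:30-16:10, 16:15-19:35, 20:15-21:00 (subtract 3h to convert from UTC+3).
Noa in UTC: 08:25-14:40, 14:55-21:00 (subtract 2h to convert from UTC+2).
Wei ∩ Tomás: 11:30-15:40, 15:45-19:35.
Wei ∩ Tomás ∩ Bianca: 11:30-15:40, 15:45-19:35.
Wei ∩ Tomás ∩ Bianca ∩ Mateo: 11:30-15:40, 15:45-16:10, 16:15-19:35.
Wei ∩ Tomás ∩ Bianca ∩ Mateo ∩ Noa: 11:30-14:40, 14:55-15:40, 15:45-16:10, 16:15-19:35.
Those are the intersection windows.
The first common window of at least 75 minutes is 11:30-14:40, so the earliest start is 11:30.

11:30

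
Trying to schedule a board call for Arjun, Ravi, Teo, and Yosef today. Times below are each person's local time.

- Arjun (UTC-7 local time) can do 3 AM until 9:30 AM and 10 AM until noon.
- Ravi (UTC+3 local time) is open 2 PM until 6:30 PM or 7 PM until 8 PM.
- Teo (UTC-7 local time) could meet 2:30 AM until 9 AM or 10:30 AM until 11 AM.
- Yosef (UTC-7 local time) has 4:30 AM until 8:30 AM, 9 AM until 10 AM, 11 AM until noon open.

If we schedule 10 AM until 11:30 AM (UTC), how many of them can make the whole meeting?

2

Arjun in UTC: 10:00-16:30, 17:00-19:00 (add 7h to convert from UTC-7).
Ravi in UTC: 11:00-15:30, 16:00-17:00 (subtract 3h to convert from UTC+3).
Teo in UTC: 09:30-16:00, 17:30-18:00 (add 7h to convert from UTC-7).
Yosef in UTC: 11:30-15:30, 16:00-17:00, 18:00-19:00 (add 7h to convert from UTC-7).
Arjun and Teo can make the full 10:00-11:30 slot — that's 2.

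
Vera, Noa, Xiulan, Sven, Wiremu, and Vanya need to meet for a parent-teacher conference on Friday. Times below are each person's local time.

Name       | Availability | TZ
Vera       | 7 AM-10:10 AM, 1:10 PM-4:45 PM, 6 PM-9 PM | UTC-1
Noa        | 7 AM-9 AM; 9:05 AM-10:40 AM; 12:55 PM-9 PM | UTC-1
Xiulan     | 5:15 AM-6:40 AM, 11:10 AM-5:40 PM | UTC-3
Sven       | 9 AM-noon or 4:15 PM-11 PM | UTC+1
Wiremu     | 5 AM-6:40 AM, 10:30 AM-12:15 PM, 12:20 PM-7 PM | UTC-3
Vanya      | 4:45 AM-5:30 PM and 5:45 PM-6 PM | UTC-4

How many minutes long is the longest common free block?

145

Vera in UTC: 08:00-11:10, 14:10-17:45, 19:00-22:00 (add 1h to convert from UTC-1).
Noa in UTC: 08:00-10:00, 10:05-11:40, 13:55-22:00 (add 1h to convert from UTC-1).
Xiulan in UTC: 08:15-09:40, 14:10-20:40 (add 3h to convert from UTC-3).
Sven in UTC: 08:00-11:00, 15:15-22:00 (subtract 1h to convert from UTC+1).
Wiremu in UTC: 08:00-09:40, 13:30-15:15, 15:20-22:00 (add 3h to convert from UTC-3).
Vanya in UTC: 08:45-21:30, 21:45-22:00 (add 4h to convert from UTC-4).
Vera ∩ Noa: 08:00-10:00, 10:05-11:10, 14:10-17:45, 19:00-22:00.
Vera ∩ Noa ∩ Xiulan: 08:15-09:40, 14:10-17:45, 19:00-20:40.
Vera ∩ Noa ∩ Xiulan ∩ Sven: 08:15-09:40, 15:15-17:45, 19:00-20:40.
Vera ∩ Noa ∩ Xiulan ∩ Sven ∩ Wiremu: 08:15-09:40, 15:20-17:45, 19:00-20:40.
Vera ∩ Noa ∩ Xiulan ∩ Sven ∩ Wiremu ∩ Vanya: 08:45-09:40, 15:20-17:45, 19:00-20:40.
So the common availability across everyone is 08:45-09:40, 15:20-17:45, 19:00-20:40.
The longest is 15:20-17:45 at 145 minutes.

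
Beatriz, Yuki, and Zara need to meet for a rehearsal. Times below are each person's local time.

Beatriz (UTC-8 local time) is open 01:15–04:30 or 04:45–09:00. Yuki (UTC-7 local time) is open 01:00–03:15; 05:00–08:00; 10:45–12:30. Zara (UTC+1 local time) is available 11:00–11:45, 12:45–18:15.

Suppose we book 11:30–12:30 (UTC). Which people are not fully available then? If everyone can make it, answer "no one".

Yuki, Zara

Beatriz in UTC: 09:15-12:30, 12:45-17:00 (add 8h to convert from UTC-8).
Yuki in UTC: 08:00-10:15, 12:00-15:00, 17:45-19:30 (add 7h to convert from UTC-7).
Zara in UTC: 10:00-10:45, 11:45-17:15 (subtract 1h to convert from UTC+1).
Beatriz: free for 11:30-12:30. Yuki: not fully free for 11:30-12:30. Zara: not fully free for 11:30-12:30.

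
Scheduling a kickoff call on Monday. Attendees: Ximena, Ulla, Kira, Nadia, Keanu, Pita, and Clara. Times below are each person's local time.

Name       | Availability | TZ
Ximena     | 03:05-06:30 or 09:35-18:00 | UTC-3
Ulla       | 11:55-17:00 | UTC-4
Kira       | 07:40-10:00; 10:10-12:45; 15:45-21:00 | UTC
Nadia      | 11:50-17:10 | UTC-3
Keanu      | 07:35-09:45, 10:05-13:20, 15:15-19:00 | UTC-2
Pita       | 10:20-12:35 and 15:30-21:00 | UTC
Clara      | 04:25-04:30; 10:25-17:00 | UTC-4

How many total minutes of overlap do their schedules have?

175

Ximena in UTC: 06:05-09:30, 12:35-21:00 (add 3h to convert from UTC-3).
Ulla in UTC: 15:55-21:00 (add 4h to convert from UTC-4).
Kira in UTC: 07:40-10:00, 10:10-12:45, 15:45-21:00.
Nadia in UTC: 14:50-20:10 (add 3h to convert from UTC-3).
Keanu in UTC: 09:35-11:45, 12:05-15:20, 17:15-21:00 (add 2h to convert from UTC-2).
Pita in UTC: 10:20-12:35, 15:30-21:00.
Clara in UTC: 08:25-08:30, 14:25-21:00 (add 4h to convert from UTC-4).
Ximena ∩ Ulla: 15:55-21:00.
Ximena ∩ Ulla ∩ Kira: 15:55-21:00.
Ximena ∩ Ulla ∩ Kira ∩ Nadia: 15:55-20:10.
Ximena ∩ Ulla ∩ Kira ∩ Nadia ∩ Keanu: 17:15-20:10.
Ximena ∩ Ulla ∩ Kira ∩ Nadia ∩ Keanu ∩ Pita: 17:15-20:10.
Ximena ∩ Ulla ∩ Kira ∩ Nadia ∩ Keanu ∩ Pita ∩ Clara: 17:15-20:10.
That's a single block of 175 minutes.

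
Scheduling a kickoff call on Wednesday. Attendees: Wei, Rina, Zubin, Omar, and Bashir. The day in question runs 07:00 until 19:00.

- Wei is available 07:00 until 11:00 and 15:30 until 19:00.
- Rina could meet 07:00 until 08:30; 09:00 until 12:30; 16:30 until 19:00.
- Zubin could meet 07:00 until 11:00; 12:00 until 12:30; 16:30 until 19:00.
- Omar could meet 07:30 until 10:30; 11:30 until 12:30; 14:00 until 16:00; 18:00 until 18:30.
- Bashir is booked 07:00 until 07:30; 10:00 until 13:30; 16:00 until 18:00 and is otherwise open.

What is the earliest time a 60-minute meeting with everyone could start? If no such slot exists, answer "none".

07:30

Wei free: 07:00-11:00, 15:30-19:00.
Rina free: 07:00-08:30, 09:00-12:30, 16:30-19:00.
Zubin free: 07:00-11:00, 12:00-12:30, 16:30-19:00.
Omar free: 07:30-10:30, 11:30-12:30, 14:00-16:00, 18:00-18:30.
Bashir free: 07:30-10:00, 13:30-16:00, 18:00-19:00 (invert busy blocks within the working day).
Wei ∩ Rina: 07:00-08:30, 09:00-11:00, 16:30-19:00.
Wei ∩ Rina ∩ Zubin: 07:00-08:30, 09:00-11:00, 16:30-19:00.
Wei ∩ Rina ∩ Zubin ∩ Omar: 07:30-08:30, 09:00-10:30, 18:00-18:30.
Wei ∩ Rina ∩ Zubin ∩ Omar ∩ Bashir: 07:30-08:30, 09:00-10:00, 18:00-18:30.
The first common window of at least 60 minutes is 07:30-08:30, so the earliest start is 07:30.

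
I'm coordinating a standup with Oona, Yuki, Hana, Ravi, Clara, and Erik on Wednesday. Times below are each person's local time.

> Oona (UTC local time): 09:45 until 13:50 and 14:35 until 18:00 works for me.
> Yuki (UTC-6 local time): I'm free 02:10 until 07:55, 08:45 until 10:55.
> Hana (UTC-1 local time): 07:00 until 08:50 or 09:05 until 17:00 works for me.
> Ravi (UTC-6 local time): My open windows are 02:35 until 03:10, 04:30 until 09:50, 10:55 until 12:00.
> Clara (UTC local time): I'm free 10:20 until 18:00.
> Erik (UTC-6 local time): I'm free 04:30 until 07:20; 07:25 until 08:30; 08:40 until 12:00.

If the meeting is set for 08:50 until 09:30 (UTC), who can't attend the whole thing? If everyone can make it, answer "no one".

Oona in UTC: 09:45-13:50, 14:35-18:00.
Yuki in UTC: 08:10-13:55, 14:45-16:55 (add 6h to convert from UTC-6).
Hana in UTC: 08:00-09:50, 10:05-18:00 (add 1h to convert from UTC-1).
Ravi in UTC: 08:35-09:10, 10:30-15:50, 16:55-18:00 (add 6h to convert from UTC-6).
Clara in UTC: 10:20-18:00.
Erik in UTC: 10:30-13:20, 13:25-14:30, 14:40-18:00 (add 6h to convert from UTC-6).
Oona: not fully free for 08:50-09:30. Yuki: free for 08:50-09:30. Hana: free for 08:50-09:30. Ravi: not fully free for 08:50-09:30. Clara: not fully free for 08:50-09:30. Erik: not fully free for 08:50-09:30.

Clara, Erik, Oona, Ravi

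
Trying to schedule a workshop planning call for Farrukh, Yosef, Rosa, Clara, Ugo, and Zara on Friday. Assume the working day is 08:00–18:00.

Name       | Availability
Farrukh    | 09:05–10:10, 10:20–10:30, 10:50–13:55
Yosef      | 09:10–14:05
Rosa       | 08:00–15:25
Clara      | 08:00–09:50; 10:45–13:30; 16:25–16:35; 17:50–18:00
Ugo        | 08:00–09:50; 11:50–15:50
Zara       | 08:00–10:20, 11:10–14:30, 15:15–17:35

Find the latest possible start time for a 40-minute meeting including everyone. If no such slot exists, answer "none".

Farrukh ∩ Yosef: 09:10-10:10, 10:20-10:30, 10:50-13:55.
Farrukh ∩ Yosef ∩ Rosa: 09:10-10:10, 10:20-10:30, 10:50-13:55.
Farrukh ∩ Yosef ∩ Rosa ∩ Clara: 09:10-09:50, 10:50-13:30.
Farrukh ∩ Yosef ∩ Rosa ∩ Clara ∩ Ugo: 09:10-09:50, 11:50-13:30.
Farrukh ∩ Yosef ∩ Rosa ∩ Clara ∩ Ugo ∩ Zara: 09:10-09:50, 11:50-13:30.
So the common availability across everyone is 09:10-09:50, 11:50-13:30.
The last common window of at least 40 minutes is 11:50-13:30; a 40-minute meeting can start as late as 12:50 and still end by 13:30.

12:50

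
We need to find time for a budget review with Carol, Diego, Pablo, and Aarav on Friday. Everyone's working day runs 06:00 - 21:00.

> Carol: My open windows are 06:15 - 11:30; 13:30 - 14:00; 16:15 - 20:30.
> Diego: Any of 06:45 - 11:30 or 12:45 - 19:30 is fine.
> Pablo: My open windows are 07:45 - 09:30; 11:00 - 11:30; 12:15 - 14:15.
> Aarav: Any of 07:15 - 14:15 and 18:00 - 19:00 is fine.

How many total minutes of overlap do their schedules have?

Carol ∩ Diego: 06:45-11:30, 13:30-14:00, 16:15-19:30.
Carol ∩ Diego ∩ Pablo: 07:45-09:30, 11:00-11:30, 13:30-14:00.
Carol ∩ Diego ∩ Pablo ∩ Aarav: 07:45-09:30, 11:00-11:30, 13:30-14:00.
So the common availability across everyone is 07:45-09:30, 11:00-11:30, 13:30-14:00.
Summing the common windows: 105 + 30 + 30 = 165 minutes.

165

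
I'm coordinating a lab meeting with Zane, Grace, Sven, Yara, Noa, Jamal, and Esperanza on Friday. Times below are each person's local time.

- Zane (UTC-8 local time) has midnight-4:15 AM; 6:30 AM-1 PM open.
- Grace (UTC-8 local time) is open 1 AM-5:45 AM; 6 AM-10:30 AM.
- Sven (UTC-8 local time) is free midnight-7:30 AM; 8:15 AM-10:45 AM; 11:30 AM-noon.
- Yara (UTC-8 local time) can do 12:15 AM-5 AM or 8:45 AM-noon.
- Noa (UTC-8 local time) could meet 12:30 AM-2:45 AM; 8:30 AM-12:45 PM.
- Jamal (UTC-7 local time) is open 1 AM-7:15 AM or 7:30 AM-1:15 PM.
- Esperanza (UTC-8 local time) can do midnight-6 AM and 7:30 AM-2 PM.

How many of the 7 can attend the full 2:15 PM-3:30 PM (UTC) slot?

2

Zane in UTC: 08:00-12:15, 14:30-21:00 (add 8h to convert from UTC-8).
Grace in UTC: 09:00-13:45, 14:00-18:30 (add 8h to convert from UTC-8).
Sven in UTC: 08:00-15:30, 16:15-18:45, 19:30-20:00 (add 8h to convert from UTC-8).
Yara in UTC: 08:15-13:00, 16:45-20:00 (add 8h to convert from UTC-8).
Noa in UTC: 08:30-10:45, 16:30-20:45 (add 8h to convert from UTC-8).
Jamal in UTC: 08:00-14:15, 14:30-20:15 (add 7h to convert from UTC-7).
Esperanza in UTC: 08:00-14:00, 15:30-22:00 (add 8h to convert from UTC-8).
Grace and Sven can make the full 14:15-15:30 slot — that's 2.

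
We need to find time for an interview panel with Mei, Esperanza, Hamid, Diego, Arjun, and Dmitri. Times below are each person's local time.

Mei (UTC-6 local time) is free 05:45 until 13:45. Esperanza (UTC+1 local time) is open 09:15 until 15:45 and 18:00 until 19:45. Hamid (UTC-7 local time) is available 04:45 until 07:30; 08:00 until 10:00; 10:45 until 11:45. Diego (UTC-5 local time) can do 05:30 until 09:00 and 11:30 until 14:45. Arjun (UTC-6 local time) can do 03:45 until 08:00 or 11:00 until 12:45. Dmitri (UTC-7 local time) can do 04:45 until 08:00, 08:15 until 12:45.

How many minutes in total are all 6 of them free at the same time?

Mei in UTC: 11:45-19:45 (add 6h to convert from UTC-6).
Esperanza in UTC: 08:15-14:45, 17:00-18:45 (subtract 1h to convert from UTC+1).
Hamid in UTC: 11:45-14:30, 15:00-17:00, 17:45-18:45 (add 7h to convert from UTC-7).
Diego in UTC: 10:30-14:00, 16:30-19:45 (add 5h to convert from UTC-5).
Arjun in UTC: 09:45-14:00, 17:00-18:45 (add 6h to convert from UTC-6).
Dmitri in UTC: 11:45-15:00, 15:15-19:45 (add 7h to convert from UTC-7).
Mei ∩ Esperanza: 11:45-14:45, 17:00-18:45.
Mei ∩ Esperanza ∩ Hamid: 11:45-14:30, 17:45-18:45.
Mei ∩ Esperanza ∩ Hamid ∩ Diego: 11:45-14:00, 17:45-18:45.
Mei ∩ Esperanza ∩ Hamid ∩ Diego ∩ Arjun: 11:45-14:00, 17:45-18:45.
Mei ∩ Esperanza ∩ Hamid ∩ Diego ∩ Arjun ∩ Dmitri: 11:45-14:00, 17:45-18:45.
Summing the common windows: 135 + 60 = 195 minutes.

195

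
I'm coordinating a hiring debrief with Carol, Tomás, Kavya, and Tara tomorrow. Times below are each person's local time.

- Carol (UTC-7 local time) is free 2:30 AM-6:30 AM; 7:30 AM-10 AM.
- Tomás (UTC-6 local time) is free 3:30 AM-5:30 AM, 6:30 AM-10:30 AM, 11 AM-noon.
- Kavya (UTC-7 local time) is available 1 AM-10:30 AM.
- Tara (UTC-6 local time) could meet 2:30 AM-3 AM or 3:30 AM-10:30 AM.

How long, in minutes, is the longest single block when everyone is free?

Carol in UTC: 09:30-13:30, 14:30-17:00 (add 7h to convert from UTC-7).
Tomás in UTC: 09:30-11:30, 12:30-16:30, 17:00-18:00 (add 6h to convert from UTC-6).
Kavya in UTC: 08:00-17:30 (add 7h to convert from UTC-7).
Tara in UTC: 08:30-09:00, 09:30-16:30 (add 6h to convert from UTC-6).
Carol ∩ Tomás: 09:30-11:30, 12:30-13:30, 14:30-16:30.
Carol ∩ Tomás ∩ Kavya: 09:30-11:30, 12:30-13:30, 14:30-16:30.
Carol ∩ Tomás ∩ Kavya ∩ Tara: 09:30-11:30, 12:30-13:30, 14:30-16:30.
The longest is 09:30-11:30 at 120 minutes.

120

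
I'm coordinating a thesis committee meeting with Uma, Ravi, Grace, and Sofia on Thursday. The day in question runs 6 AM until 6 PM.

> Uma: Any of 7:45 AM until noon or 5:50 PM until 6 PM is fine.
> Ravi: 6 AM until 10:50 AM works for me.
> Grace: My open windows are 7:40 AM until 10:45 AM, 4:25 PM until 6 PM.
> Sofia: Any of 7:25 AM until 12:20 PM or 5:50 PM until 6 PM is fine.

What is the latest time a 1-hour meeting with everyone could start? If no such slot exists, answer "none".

Uma ∩ Ravi: 07:45-10:50.
Uma ∩ Ravi ∩ Grace: 07:45-10:45.
Uma ∩ Ravi ∩ Grace ∩ Sofia: 07:45-10:45.
The last common window of at least 60 minutes is 07:45-10:45; a 60-minute meeting can start as late as 09:45 and still end by 10:45.

09:45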